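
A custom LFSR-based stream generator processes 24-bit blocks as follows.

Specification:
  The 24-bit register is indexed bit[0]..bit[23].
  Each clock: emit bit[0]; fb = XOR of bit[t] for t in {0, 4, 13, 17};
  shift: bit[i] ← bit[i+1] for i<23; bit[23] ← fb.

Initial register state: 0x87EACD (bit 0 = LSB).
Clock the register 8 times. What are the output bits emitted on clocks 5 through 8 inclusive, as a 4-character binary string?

0011

reg_0 = 0x87EACD
clock 1: out=1, reg = 0xC3F566
clock 2: out=0, reg = 0x61FAB3
clock 3: out=1, reg = 0xB0FD59
clock 4: out=1, reg = 0xD87EAC
clock 5: out=0, reg = 0xEC3F56
clock 6: out=0, reg = 0x761FAB
clock 7: out=1, reg = 0x3B0FD5
clock 8: out=1, reg = 0x9D87EA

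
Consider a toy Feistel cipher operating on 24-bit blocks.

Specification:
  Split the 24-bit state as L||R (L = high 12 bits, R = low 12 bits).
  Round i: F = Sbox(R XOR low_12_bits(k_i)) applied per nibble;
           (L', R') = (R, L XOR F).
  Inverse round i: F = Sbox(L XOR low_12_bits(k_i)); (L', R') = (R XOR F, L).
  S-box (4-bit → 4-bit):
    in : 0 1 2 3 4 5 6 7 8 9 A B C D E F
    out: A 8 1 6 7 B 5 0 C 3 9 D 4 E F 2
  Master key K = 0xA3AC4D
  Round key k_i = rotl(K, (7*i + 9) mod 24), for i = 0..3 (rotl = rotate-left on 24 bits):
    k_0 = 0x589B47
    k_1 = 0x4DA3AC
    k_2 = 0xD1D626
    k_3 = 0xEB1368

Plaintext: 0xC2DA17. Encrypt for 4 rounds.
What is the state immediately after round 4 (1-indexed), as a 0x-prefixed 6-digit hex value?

0x023C07

s_0 = plaintext = 0xC2DA17
s_1 = Round(s_0, k_0) = 0xA17497
s_2 = Round(s_1, k_1) = 0x497A7A
s_3 = Round(s_2, k_2) = 0xA7A023
s_4 = Round(s_3, k_3) = 0x023C07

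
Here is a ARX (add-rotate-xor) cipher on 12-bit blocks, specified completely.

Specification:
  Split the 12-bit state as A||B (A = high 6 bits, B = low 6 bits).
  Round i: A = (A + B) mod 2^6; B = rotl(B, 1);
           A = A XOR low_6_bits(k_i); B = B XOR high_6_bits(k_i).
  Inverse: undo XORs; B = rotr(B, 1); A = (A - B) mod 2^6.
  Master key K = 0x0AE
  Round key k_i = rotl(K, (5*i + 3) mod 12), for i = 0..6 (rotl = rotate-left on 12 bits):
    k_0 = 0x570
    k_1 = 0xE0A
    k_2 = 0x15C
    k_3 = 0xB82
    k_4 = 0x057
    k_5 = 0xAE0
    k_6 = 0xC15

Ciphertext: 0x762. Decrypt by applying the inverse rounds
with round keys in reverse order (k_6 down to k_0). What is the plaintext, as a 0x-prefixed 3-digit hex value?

0xF16

s_0 = ciphertext = 0x762
s_1 = InvRound(s_0, k_6) = 0xFC9
s_2 = InvRound(s_1, k_5) = 0x391
s_3 = InvRound(s_2, k_4) = 0x448
s_4 = InvRound(s_3, k_3) = 0x013
s_5 = InvRound(s_4, k_2) = 0x44B
s_6 = InvRound(s_5, k_1) = 0x8B9
s_7 = InvRound(s_6, k_0) = 0xF16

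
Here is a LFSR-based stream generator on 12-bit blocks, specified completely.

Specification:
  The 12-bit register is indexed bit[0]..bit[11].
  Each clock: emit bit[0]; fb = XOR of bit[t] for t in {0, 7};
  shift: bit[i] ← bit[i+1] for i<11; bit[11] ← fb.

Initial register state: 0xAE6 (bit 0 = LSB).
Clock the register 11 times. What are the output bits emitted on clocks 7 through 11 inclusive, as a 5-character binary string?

reg_0 = 0xAE6
clock 1: out=0, reg = 0xD73
clock 2: out=1, reg = 0xEB9
clock 3: out=1, reg = 0x75C
clock 4: out=0, reg = 0x3AE
clock 5: out=0, reg = 0x9D7
clock 6: out=1, reg = 0x4EB
clock 7: out=1, reg = 0x275
clock 8: out=1, reg = 0x93A
clock 9: out=0, reg = 0x49D
clock 10: out=1, reg = 0x24E
clock 11: out=0, reg = 0x127

11010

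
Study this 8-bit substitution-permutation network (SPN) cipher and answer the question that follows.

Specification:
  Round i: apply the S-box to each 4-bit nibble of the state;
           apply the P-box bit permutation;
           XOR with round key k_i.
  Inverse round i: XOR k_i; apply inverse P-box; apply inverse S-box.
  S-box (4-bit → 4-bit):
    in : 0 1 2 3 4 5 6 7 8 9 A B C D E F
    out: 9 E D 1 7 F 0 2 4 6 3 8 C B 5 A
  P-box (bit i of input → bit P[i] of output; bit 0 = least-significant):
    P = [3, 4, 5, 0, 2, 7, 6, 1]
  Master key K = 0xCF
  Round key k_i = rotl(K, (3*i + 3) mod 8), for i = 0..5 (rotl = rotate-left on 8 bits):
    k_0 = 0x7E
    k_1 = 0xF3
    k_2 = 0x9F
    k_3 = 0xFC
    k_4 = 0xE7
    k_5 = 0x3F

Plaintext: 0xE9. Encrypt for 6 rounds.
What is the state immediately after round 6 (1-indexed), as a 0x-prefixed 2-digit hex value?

s_0 = plaintext = 0xE9
s_1 = Round(s_0, k_0) = 0x0A
s_2 = Round(s_1, k_1) = 0xED
s_3 = Round(s_2, k_2) = 0xC2
s_4 = Round(s_3, k_3) = 0x97
s_5 = Round(s_4, k_4) = 0x37
s_6 = Round(s_5, k_5) = 0x2B

0x2B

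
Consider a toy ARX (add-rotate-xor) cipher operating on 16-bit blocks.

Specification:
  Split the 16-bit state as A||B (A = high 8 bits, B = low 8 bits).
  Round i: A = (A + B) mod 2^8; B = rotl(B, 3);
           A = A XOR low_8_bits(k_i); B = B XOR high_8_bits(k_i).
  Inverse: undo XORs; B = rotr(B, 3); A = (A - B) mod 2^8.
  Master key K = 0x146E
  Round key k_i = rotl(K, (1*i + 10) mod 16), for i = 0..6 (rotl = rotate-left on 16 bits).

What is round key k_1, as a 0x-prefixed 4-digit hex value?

K = 0x146E
k_0 = rotl(K, (1*0+10) mod 16) = rotl(K, 10) = 0xB851
k_1 = rotl(K, (1*1+10) mod 16) = rotl(K, 11) = 0x70A3

0x70A3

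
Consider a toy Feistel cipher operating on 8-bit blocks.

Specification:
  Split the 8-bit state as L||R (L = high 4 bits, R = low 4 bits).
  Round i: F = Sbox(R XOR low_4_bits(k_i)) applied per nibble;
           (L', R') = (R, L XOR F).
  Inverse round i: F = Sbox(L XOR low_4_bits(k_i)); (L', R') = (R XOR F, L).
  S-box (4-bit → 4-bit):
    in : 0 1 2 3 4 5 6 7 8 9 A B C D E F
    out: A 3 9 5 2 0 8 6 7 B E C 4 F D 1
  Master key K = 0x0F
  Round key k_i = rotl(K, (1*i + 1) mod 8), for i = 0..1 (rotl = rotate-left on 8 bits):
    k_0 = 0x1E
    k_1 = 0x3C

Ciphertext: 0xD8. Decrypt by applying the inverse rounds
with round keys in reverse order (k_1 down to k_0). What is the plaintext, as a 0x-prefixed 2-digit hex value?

0xDB

s_0 = ciphertext = 0xD8
s_1 = InvRound(s_0, k_1) = 0xBD
s_2 = InvRound(s_1, k_0) = 0xDB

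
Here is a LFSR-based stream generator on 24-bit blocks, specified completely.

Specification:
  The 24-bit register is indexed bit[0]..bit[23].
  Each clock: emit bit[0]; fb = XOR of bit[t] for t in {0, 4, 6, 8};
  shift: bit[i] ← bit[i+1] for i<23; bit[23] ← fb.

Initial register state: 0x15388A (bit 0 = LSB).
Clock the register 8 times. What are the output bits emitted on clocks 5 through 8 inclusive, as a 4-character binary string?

0001

reg_0 = 0x15388A
clock 1: out=0, reg = 0x0A9C45
clock 2: out=1, reg = 0x054E22
clock 3: out=0, reg = 0x02A711
clock 4: out=1, reg = 0x815388
clock 5: out=0, reg = 0xC0A9C4
clock 6: out=0, reg = 0x6054E2
clock 7: out=0, reg = 0xB02A71
clock 8: out=1, reg = 0xD81538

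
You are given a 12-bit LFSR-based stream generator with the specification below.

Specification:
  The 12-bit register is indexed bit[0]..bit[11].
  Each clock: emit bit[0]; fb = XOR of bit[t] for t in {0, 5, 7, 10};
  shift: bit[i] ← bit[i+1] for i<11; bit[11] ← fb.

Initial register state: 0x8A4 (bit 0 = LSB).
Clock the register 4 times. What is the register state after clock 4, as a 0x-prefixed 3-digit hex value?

reg_0 = 0x8A4
clock 1: out=0, reg = 0x452
clock 2: out=0, reg = 0xA29
clock 3: out=1, reg = 0x514
clock 4: out=0, reg = 0xA8A

0xA8A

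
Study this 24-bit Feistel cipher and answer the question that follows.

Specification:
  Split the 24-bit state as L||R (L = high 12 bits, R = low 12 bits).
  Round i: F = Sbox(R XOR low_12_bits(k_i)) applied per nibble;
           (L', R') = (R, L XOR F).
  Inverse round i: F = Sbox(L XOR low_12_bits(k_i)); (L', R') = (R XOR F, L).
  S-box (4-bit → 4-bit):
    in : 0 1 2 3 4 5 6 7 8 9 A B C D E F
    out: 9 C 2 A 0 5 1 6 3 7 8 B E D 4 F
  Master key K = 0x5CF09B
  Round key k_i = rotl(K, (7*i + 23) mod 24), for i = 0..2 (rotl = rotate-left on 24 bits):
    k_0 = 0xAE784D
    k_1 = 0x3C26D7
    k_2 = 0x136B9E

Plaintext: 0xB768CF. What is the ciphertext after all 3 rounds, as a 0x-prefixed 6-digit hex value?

0x8B586F

s_0 = plaintext = 0xB768CF
s_1 = Round(s_0, k_0) = 0x8CF244
s_2 = Round(s_1, k_1) = 0x2448B5
s_3 = Round(s_2, k_2) = 0x8B586F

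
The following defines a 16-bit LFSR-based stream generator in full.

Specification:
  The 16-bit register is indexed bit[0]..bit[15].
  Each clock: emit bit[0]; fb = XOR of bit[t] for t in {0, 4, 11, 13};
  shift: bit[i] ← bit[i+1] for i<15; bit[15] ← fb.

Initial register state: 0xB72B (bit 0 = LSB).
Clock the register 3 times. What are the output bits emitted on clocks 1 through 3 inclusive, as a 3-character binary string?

110

reg_0 = 0xB72B
clock 1: out=1, reg = 0x5B95
clock 2: out=1, reg = 0xADCA
clock 3: out=0, reg = 0x56E5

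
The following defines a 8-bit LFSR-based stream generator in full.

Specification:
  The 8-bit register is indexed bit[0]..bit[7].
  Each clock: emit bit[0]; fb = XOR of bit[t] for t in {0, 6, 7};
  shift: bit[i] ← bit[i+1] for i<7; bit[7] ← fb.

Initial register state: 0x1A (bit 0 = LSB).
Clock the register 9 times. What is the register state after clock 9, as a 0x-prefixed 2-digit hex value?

reg_0 = 0x1A
clock 1: out=0, reg = 0x0D
clock 2: out=1, reg = 0x86
clock 3: out=0, reg = 0xC3
clock 4: out=1, reg = 0xE1
clock 5: out=1, reg = 0xF0
clock 6: out=0, reg = 0x78
clock 7: out=0, reg = 0xBC
clock 8: out=0, reg = 0xDE
clock 9: out=0, reg = 0x6F

0x6F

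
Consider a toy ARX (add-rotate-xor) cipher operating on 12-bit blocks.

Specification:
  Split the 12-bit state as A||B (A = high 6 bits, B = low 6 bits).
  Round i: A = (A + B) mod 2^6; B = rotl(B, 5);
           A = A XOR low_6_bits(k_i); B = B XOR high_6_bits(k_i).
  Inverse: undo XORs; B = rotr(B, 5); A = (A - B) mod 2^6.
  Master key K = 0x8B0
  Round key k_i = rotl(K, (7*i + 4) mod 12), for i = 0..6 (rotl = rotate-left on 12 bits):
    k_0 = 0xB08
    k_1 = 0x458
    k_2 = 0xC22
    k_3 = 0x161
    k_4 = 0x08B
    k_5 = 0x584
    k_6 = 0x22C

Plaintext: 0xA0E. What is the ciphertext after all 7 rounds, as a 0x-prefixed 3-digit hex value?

s_0 = plaintext = 0xA0E
s_1 = Round(s_0, k_0) = 0xFAB
s_2 = Round(s_1, k_1) = 0xC64
s_3 = Round(s_2, k_2) = 0xDE2
s_4 = Round(s_3, k_3) = 0xE14
s_5 = Round(s_4, k_4) = 0x1C8
s_6 = Round(s_5, k_5) = 0x2D2
s_7 = Round(s_6, k_6) = 0xC41

0xC41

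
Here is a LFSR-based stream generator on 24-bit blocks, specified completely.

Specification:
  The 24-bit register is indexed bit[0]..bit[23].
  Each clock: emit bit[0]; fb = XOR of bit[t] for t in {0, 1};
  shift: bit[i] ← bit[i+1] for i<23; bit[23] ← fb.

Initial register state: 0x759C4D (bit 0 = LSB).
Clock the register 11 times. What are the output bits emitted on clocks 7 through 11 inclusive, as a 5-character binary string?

10001

reg_0 = 0x759C4D
clock 1: out=1, reg = 0xBACE26
clock 2: out=0, reg = 0xDD6713
clock 3: out=1, reg = 0x6EB389
clock 4: out=1, reg = 0xB759C4
clock 5: out=0, reg = 0x5BACE2
clock 6: out=0, reg = 0xADD671
clock 7: out=1, reg = 0xD6EB38
clock 8: out=0, reg = 0x6B759C
clock 9: out=0, reg = 0x35BACE
clock 10: out=0, reg = 0x9ADD67
clock 11: out=1, reg = 0x4D6EB3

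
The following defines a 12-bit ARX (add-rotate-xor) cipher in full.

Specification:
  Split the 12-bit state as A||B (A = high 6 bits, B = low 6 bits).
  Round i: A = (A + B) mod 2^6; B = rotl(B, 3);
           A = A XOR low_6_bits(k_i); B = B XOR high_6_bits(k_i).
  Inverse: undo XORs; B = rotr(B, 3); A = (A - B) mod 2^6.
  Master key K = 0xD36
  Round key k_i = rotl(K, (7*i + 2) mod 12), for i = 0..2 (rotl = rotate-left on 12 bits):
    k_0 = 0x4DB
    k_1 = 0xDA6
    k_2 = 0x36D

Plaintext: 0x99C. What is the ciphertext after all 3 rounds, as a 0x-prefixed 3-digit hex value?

s_0 = plaintext = 0x99C
s_1 = Round(s_0, k_0) = 0x670
s_2 = Round(s_1, k_1) = 0xBF0
s_3 = Round(s_2, k_2) = 0xC8B

0xC8B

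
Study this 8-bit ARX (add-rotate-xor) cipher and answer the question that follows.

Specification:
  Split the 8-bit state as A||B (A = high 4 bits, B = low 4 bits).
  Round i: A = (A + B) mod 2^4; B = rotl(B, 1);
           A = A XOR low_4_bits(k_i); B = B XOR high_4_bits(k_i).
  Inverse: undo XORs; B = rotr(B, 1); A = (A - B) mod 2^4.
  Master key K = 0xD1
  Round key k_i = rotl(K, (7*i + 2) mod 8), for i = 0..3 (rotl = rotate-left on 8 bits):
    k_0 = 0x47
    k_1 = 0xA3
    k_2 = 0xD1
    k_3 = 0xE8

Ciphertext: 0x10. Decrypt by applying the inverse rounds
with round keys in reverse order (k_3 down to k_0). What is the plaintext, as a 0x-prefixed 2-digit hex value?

0xCD

s_0 = ciphertext = 0x10
s_1 = InvRound(s_0, k_3) = 0x27
s_2 = InvRound(s_1, k_2) = 0xE5
s_3 = InvRound(s_2, k_1) = 0xEF
s_4 = InvRound(s_3, k_0) = 0xCD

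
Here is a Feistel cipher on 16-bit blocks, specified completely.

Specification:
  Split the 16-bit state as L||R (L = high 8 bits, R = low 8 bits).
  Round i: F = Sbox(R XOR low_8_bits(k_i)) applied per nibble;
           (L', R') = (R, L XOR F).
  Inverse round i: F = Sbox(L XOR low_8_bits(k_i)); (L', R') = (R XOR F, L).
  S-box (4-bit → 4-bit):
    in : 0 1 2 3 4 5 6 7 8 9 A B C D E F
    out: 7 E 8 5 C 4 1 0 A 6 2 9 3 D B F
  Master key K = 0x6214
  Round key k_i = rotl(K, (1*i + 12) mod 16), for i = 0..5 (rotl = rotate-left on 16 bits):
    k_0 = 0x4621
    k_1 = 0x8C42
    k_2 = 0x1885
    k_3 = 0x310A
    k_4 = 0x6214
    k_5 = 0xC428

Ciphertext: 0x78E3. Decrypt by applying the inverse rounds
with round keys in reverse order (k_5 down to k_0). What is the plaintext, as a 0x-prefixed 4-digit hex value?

s_0 = ciphertext = 0x78E3
s_1 = InvRound(s_0, k_5) = 0xA478
s_2 = InvRound(s_1, k_4) = 0xEFA4
s_3 = InvRound(s_2, k_3) = 0x10EF
s_4 = InvRound(s_3, k_2) = 0x8B10
s_5 = InvRound(s_4, k_1) = 0x268B
s_6 = InvRound(s_5, k_0) = 0xFB26

0xFB26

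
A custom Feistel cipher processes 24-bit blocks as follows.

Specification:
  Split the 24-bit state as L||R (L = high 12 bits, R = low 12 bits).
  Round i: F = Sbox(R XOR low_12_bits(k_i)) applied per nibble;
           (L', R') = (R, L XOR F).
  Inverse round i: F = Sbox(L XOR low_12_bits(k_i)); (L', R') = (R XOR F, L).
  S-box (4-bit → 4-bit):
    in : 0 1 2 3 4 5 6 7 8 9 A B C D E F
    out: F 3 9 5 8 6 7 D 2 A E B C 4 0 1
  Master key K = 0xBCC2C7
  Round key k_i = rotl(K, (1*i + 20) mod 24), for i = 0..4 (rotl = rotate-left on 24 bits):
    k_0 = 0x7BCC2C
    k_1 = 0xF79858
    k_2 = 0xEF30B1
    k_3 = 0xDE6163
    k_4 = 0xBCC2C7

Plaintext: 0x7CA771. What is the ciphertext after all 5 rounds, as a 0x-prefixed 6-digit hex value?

0x349EC3

s_0 = plaintext = 0x7CA771
s_1 = Round(s_0, k_0) = 0x771CAE
s_2 = Round(s_1, k_1) = 0xCAEF66
s_3 = Round(s_2, k_2) = 0xF66DE3
s_4 = Round(s_3, k_3) = 0xDE3349
s_5 = Round(s_4, k_4) = 0x349EC3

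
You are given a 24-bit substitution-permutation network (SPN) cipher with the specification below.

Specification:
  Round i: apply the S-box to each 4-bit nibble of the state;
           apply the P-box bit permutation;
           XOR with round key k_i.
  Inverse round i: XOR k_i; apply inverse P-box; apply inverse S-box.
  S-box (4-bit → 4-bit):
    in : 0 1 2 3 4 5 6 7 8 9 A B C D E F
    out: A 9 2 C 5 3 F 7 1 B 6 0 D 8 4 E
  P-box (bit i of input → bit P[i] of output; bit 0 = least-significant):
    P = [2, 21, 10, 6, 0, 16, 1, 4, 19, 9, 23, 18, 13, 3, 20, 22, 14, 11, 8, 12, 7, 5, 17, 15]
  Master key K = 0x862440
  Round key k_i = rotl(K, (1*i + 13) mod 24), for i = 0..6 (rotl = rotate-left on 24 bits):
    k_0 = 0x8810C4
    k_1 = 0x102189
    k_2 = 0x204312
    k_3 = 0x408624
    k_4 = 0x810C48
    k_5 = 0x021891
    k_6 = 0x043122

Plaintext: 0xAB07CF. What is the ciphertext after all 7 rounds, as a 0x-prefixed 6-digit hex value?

s_0 = plaintext = 0xAB07CF
s_1 = Round(s_0, k_0) = 0x6216BF
s_2 = Round(s_1, k_1) = 0xFE8F69
s_3 = Round(s_2, k_2) = 0x87E065
s_4 = Round(s_3, k_3) = 0x75CDB3
s_5 = Round(s_4, k_4) = 0xD760A8
s_6 = Round(s_5, k_5) = 0x57F39F
s_7 = Round(s_6, k_6) = 0xF17CDB

0xF17CDB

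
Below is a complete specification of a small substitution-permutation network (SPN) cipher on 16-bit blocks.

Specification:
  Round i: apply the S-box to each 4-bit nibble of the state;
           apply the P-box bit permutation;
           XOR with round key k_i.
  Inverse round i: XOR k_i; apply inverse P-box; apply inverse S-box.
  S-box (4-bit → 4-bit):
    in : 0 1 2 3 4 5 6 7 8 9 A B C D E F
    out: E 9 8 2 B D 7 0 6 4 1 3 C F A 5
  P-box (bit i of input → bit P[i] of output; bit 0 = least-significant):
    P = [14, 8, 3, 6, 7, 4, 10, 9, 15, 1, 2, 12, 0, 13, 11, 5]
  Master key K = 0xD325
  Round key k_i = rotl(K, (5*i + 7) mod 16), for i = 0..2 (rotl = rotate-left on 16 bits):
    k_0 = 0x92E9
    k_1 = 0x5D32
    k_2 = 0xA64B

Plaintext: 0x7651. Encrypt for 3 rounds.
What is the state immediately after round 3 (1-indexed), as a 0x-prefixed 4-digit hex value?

s_0 = plaintext = 0x7651
s_1 = Round(s_0, k_0) = 0x542F
s_2 = Round(s_1, k_1) = 0x8719
s_3 = Round(s_2, k_2) = 0x8CC3

0x8CC3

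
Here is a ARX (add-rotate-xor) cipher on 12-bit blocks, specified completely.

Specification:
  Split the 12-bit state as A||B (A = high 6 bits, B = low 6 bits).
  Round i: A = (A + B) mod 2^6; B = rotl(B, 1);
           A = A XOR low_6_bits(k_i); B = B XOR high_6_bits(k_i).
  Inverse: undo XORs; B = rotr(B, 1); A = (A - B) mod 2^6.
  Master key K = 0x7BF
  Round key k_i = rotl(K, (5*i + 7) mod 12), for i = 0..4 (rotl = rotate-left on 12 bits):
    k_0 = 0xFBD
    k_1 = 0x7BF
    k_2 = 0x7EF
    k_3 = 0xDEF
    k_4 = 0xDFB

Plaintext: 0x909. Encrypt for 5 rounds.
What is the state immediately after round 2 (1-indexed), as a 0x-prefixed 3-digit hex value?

s_0 = plaintext = 0x909
s_1 = Round(s_0, k_0) = 0x42C
s_2 = Round(s_1, k_1) = 0x0C7
s_3 = Round(s_2, k_2) = 0x951
s_4 = Round(s_3, k_3) = 0x655
s_5 = Round(s_4, k_4) = 0x55D

0x0C7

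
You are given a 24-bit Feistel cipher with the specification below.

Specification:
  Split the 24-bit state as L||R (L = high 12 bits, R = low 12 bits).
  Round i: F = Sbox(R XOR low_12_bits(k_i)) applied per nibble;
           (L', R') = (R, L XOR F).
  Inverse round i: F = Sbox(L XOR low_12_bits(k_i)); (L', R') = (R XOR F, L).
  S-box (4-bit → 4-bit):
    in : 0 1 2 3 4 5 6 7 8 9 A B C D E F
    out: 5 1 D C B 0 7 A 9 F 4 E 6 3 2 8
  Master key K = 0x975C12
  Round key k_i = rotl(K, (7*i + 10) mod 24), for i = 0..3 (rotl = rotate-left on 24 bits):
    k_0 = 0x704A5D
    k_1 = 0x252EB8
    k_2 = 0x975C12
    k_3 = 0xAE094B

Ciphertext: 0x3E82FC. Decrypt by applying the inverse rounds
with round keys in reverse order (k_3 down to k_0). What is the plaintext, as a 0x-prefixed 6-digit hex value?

0xB279A3

s_0 = ciphertext = 0x3E82FC
s_1 = InvRound(s_0, k_3) = 0x6B03E8
s_2 = InvRound(s_1, k_2) = 0x7A56B0
s_3 = InvRound(s_2, k_1) = 0x9A37A5
s_4 = InvRound(s_3, k_0) = 0xB279A3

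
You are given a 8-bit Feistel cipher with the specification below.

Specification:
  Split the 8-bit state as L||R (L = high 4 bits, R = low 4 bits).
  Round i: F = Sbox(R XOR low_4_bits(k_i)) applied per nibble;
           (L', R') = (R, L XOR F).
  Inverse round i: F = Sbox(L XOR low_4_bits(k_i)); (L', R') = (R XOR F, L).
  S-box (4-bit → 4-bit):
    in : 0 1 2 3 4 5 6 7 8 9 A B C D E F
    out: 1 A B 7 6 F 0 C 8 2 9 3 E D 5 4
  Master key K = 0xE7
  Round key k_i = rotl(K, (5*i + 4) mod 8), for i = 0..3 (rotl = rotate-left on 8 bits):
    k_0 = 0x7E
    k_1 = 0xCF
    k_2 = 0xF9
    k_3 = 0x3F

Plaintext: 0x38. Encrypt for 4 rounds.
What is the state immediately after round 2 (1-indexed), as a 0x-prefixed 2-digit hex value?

0x36

s_0 = plaintext = 0x38
s_1 = Round(s_0, k_0) = 0x83
s_2 = Round(s_1, k_1) = 0x36
s_3 = Round(s_2, k_2) = 0x67
s_4 = Round(s_3, k_3) = 0x7E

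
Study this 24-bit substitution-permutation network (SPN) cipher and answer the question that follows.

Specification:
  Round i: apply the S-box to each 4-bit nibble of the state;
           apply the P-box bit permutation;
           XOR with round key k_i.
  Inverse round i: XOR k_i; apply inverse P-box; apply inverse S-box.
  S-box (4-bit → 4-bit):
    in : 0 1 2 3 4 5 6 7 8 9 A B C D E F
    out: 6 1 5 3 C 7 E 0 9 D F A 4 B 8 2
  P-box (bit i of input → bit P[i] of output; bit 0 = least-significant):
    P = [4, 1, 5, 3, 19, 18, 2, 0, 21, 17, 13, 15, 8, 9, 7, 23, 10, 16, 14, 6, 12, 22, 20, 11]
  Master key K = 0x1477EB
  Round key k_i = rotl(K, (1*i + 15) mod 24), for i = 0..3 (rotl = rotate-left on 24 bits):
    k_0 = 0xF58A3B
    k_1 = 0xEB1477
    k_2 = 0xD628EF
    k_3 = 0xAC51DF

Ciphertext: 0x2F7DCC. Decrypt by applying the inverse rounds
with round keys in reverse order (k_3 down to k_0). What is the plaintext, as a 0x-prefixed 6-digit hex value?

0x455035

s_0 = ciphertext = 0x2F7DCC
s_1 = InvRound(s_0, k_3) = 0xE3E0E3
s_2 = InvRound(s_1, k_2) = 0x40780E
s_3 = InvRound(s_2, k_1) = 0xEAE589
s_4 = InvRound(s_3, k_0) = 0x455035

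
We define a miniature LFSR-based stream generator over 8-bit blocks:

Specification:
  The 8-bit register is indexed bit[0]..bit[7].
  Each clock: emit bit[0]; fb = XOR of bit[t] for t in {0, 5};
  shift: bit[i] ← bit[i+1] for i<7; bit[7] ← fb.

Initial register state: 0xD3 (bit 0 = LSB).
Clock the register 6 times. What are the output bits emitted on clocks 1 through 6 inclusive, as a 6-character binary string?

110010

reg_0 = 0xD3
clock 1: out=1, reg = 0xE9
clock 2: out=1, reg = 0x74
clock 3: out=0, reg = 0xBA
clock 4: out=0, reg = 0xDD
clock 5: out=1, reg = 0xEE
clock 6: out=0, reg = 0xF7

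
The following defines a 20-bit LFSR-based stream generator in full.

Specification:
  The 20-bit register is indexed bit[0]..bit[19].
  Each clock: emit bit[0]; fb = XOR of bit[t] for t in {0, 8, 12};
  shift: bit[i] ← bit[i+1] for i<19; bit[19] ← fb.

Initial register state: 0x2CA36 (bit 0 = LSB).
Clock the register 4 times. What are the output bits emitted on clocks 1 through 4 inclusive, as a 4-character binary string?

reg_0 = 0x2CA36
clock 1: out=0, reg = 0x1651B
clock 2: out=1, reg = 0x0B28D
clock 3: out=1, reg = 0x05946
clock 4: out=0, reg = 0x02CA3

0110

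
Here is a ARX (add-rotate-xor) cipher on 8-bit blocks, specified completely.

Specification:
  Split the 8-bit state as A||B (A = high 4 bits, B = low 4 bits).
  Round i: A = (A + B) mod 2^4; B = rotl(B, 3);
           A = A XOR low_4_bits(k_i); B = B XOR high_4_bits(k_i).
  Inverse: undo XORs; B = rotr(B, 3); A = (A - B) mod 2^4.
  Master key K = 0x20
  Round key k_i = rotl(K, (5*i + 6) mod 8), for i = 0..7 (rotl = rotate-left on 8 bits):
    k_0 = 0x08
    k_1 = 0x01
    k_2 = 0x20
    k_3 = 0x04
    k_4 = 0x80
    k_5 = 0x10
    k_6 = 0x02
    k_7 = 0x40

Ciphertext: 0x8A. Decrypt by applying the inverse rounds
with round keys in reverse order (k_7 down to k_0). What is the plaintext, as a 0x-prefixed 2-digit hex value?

0x1A

s_0 = ciphertext = 0x8A
s_1 = InvRound(s_0, k_7) = 0xBD
s_2 = InvRound(s_1, k_6) = 0xEB
s_3 = InvRound(s_2, k_5) = 0x95
s_4 = InvRound(s_3, k_4) = 0xEB
s_5 = InvRound(s_4, k_3) = 0x37
s_6 = InvRound(s_5, k_2) = 0x9A
s_7 = InvRound(s_6, k_1) = 0x35
s_8 = InvRound(s_7, k_0) = 0x1A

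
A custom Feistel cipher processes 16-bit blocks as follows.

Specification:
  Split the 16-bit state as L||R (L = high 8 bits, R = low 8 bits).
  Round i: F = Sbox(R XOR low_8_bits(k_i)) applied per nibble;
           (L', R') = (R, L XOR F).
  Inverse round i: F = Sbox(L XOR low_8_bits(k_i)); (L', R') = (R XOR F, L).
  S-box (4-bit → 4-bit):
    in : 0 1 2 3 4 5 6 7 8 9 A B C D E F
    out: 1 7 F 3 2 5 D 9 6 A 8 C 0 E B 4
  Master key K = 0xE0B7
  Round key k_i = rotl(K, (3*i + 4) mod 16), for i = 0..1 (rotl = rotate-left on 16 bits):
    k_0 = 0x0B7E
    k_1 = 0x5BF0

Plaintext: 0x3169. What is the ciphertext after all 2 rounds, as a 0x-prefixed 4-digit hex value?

0x48AF

s_0 = plaintext = 0x3169
s_1 = Round(s_0, k_0) = 0x6948
s_2 = Round(s_1, k_1) = 0x48AF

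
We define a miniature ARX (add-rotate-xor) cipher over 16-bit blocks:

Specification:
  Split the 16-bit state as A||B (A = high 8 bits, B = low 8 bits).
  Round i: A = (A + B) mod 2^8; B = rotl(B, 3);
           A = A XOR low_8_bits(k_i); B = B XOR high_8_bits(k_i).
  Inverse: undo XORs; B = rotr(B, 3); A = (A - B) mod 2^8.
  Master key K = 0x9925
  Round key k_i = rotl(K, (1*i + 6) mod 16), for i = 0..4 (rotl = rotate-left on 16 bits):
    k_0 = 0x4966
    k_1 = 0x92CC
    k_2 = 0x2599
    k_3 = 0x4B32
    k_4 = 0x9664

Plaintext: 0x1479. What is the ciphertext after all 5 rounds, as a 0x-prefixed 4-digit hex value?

s_0 = plaintext = 0x1479
s_1 = Round(s_0, k_0) = 0xEB82
s_2 = Round(s_1, k_1) = 0xA186
s_3 = Round(s_2, k_2) = 0xBE11
s_4 = Round(s_3, k_3) = 0xFDC3
s_5 = Round(s_4, k_4) = 0xA488

0xA488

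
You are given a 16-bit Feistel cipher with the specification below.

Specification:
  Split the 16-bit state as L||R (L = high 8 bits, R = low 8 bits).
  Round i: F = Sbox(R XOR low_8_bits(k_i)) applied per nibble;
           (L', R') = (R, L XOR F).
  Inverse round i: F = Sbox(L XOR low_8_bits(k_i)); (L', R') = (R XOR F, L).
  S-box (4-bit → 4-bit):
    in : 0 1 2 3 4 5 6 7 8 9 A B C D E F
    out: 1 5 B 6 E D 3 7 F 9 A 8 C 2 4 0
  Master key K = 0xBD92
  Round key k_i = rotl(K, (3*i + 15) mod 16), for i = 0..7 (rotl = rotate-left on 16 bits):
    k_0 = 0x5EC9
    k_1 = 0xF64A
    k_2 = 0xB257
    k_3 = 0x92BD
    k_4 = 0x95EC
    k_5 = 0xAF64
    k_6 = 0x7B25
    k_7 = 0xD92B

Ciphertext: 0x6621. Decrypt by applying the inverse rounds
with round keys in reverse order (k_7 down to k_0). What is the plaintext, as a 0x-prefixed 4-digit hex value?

s_0 = ciphertext = 0x6621
s_1 = InvRound(s_0, k_7) = 0xC366
s_2 = InvRound(s_1, k_6) = 0x25C3
s_3 = InvRound(s_2, k_5) = 0x2625
s_4 = InvRound(s_3, k_4) = 0xEF26
s_5 = InvRound(s_4, k_3) = 0xFDEF
s_6 = InvRound(s_5, k_2) = 0x45FD
s_7 = InvRound(s_6, k_1) = 0xED45
s_8 = InvRound(s_7, k_0) = 0xFBED

0xFBED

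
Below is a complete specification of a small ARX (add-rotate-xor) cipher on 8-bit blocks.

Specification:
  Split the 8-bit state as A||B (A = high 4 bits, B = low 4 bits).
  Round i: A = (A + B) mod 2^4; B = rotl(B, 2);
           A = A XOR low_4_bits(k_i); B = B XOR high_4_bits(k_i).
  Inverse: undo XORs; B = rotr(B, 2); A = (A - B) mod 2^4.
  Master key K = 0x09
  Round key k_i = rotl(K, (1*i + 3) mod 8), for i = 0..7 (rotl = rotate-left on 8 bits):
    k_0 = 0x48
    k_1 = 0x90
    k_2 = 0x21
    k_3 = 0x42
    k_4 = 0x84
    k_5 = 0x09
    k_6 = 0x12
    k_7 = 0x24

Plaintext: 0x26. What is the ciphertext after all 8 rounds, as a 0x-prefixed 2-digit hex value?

0x96

s_0 = plaintext = 0x26
s_1 = Round(s_0, k_0) = 0x0D
s_2 = Round(s_1, k_1) = 0xDE
s_3 = Round(s_2, k_2) = 0xA9
s_4 = Round(s_3, k_3) = 0x12
s_5 = Round(s_4, k_4) = 0x70
s_6 = Round(s_5, k_5) = 0xE0
s_7 = Round(s_6, k_6) = 0xC1
s_8 = Round(s_7, k_7) = 0x96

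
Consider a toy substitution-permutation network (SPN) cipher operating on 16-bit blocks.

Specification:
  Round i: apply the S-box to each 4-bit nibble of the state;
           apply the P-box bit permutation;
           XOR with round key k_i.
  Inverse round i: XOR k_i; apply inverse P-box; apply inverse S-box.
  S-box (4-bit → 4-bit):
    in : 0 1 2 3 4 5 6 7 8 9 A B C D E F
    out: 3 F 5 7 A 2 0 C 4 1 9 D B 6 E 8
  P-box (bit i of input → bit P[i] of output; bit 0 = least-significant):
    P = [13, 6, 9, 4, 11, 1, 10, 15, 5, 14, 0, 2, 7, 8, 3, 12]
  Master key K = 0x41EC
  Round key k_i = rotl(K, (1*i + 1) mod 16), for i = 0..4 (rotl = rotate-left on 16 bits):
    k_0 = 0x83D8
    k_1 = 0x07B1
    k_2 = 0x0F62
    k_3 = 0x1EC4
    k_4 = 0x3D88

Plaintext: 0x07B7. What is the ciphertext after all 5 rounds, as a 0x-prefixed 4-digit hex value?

0x90C4

s_0 = plaintext = 0x07B7
s_1 = Round(s_0, k_0) = 0x0C4D
s_2 = Round(s_1, k_1) = 0xC457
s_3 = Round(s_2, k_2) = 0x5CF4
s_4 = Round(s_3, k_3) = 0xDFB0
s_5 = Round(s_4, k_4) = 0x90C4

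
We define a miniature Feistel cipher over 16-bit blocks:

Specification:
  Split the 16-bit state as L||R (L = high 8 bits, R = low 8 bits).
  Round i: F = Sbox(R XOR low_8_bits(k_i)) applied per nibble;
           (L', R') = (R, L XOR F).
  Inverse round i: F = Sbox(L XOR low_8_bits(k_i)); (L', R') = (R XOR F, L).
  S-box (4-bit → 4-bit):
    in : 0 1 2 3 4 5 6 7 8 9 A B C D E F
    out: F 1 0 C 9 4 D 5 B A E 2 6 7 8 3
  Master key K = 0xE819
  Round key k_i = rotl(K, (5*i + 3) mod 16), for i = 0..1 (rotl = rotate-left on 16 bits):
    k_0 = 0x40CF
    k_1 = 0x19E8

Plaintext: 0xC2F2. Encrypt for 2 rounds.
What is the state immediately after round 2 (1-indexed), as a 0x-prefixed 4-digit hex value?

0x0575

s_0 = plaintext = 0xC2F2
s_1 = Round(s_0, k_0) = 0xF205
s_2 = Round(s_1, k_1) = 0x0575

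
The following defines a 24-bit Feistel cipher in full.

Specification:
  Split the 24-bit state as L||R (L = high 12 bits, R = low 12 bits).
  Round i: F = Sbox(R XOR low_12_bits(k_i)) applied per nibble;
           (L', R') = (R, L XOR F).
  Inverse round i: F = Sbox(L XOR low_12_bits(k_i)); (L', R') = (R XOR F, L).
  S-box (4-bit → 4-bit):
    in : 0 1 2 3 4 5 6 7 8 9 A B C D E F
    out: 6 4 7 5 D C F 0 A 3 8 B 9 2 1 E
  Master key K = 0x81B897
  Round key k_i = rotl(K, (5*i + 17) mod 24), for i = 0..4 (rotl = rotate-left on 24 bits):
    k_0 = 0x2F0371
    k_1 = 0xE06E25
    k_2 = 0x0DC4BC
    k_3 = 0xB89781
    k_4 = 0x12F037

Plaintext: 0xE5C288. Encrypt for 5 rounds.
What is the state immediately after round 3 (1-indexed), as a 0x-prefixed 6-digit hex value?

0xFB01D6

s_0 = plaintext = 0xE5C288
s_1 = Round(s_0, k_0) = 0x288ABF
s_2 = Round(s_1, k_1) = 0xABFFB0
s_3 = Round(s_2, k_2) = 0xFB01D6
s_4 = Round(s_3, k_3) = 0x1D6070
s_5 = Round(s_4, k_4) = 0x070706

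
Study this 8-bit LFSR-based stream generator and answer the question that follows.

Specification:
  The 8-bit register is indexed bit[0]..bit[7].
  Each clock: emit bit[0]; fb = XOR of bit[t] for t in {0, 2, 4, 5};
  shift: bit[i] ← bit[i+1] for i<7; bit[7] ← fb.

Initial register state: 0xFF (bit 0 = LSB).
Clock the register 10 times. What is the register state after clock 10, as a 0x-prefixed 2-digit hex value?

reg_0 = 0xFF
clock 1: out=1, reg = 0x7F
clock 2: out=1, reg = 0x3F
clock 3: out=1, reg = 0x1F
clock 4: out=1, reg = 0x8F
clock 5: out=1, reg = 0x47
clock 6: out=1, reg = 0x23
clock 7: out=1, reg = 0x11
clock 8: out=1, reg = 0x08
clock 9: out=0, reg = 0x04
clock 10: out=0, reg = 0x82

0x82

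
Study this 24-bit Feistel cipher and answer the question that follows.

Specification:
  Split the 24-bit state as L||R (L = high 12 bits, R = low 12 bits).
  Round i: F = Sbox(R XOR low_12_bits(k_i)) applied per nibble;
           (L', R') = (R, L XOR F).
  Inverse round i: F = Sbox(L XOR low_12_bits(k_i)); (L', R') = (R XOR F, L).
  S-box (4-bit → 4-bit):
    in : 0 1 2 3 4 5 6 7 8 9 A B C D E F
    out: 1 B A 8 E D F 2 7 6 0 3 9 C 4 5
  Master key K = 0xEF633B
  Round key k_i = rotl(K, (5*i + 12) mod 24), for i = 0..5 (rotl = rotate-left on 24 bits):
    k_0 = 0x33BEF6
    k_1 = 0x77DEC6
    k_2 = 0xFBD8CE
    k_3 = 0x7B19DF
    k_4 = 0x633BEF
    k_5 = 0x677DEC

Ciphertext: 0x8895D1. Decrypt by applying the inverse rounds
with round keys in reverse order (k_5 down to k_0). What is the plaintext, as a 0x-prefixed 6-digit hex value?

0xC885EF

s_0 = ciphertext = 0x8895D1
s_1 = InvRound(s_0, k_5) = 0x82C889
s_2 = InvRound(s_1, k_4) = 0x01182C
s_3 = InvRound(s_2, k_3) = 0xEB8011
s_4 = InvRound(s_3, k_2) = 0xF3EEB8
s_5 = InvRound(s_4, k_1) = 0x5EFF3E
s_6 = InvRound(s_5, k_0) = 0xC885EF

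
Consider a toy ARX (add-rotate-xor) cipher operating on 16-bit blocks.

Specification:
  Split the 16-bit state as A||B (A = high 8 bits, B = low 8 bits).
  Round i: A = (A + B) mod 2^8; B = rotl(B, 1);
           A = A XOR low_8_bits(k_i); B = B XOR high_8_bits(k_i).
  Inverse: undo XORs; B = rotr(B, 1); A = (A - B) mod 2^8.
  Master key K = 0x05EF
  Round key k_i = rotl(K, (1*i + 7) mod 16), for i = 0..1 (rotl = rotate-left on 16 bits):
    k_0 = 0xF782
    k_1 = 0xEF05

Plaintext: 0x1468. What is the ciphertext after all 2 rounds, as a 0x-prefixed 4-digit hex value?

0x20A1

s_0 = plaintext = 0x1468
s_1 = Round(s_0, k_0) = 0xFE27
s_2 = Round(s_1, k_1) = 0x20A1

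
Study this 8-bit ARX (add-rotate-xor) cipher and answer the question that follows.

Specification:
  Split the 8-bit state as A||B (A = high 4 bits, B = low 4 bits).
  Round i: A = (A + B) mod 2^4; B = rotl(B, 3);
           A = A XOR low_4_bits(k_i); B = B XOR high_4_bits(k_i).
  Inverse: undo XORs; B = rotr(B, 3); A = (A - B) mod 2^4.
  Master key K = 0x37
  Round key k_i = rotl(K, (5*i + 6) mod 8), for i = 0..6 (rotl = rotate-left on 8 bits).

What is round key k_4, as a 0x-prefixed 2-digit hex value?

K = 0x37
k_0 = rotl(K, (5*0+6) mod 8) = rotl(K, 6) = 0xCD
k_1 = rotl(K, (5*1+6) mod 8) = rotl(K, 3) = 0xB9
k_2 = rotl(K, (5*2+6) mod 8) = rotl(K, 0) = 0x37
k_3 = rotl(K, (5*3+6) mod 8) = rotl(K, 5) = 0xE6
k_4 = rotl(K, (5*4+6) mod 8) = rotl(K, 2) = 0xDC

0xDC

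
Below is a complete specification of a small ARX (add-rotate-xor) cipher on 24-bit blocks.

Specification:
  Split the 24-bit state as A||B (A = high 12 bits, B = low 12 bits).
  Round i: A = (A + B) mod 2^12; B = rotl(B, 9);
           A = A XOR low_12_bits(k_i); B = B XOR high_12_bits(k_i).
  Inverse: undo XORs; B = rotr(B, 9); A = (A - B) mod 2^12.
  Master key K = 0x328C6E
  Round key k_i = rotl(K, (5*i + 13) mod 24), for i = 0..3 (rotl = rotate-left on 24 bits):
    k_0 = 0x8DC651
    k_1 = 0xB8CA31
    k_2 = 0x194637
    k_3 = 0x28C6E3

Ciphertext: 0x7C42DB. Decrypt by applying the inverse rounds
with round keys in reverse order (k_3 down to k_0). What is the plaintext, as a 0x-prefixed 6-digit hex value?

0xD5DDAF

s_0 = ciphertext = 0x7C42DB
s_1 = InvRound(s_0, k_3) = 0xE6F2B8
s_2 = InvRound(s_1, k_2) = 0xEF7961
s_3 = InvRound(s_2, k_1) = 0xD5D769
s_4 = InvRound(s_3, k_0) = 0xD5DDAF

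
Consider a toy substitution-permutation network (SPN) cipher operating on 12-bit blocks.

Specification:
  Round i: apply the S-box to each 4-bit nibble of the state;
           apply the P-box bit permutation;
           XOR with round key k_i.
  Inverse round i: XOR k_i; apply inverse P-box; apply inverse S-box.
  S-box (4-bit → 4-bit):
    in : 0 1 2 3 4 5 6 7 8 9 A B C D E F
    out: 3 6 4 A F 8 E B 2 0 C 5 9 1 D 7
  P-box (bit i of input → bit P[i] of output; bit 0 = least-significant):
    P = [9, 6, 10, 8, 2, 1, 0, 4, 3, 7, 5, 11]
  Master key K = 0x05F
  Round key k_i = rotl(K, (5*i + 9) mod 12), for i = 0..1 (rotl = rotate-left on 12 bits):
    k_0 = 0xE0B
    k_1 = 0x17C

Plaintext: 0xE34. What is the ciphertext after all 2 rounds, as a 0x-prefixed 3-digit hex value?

0x58A

s_0 = plaintext = 0xE34
s_1 = Round(s_0, k_0) = 0x171
s_2 = Round(s_1, k_1) = 0x58A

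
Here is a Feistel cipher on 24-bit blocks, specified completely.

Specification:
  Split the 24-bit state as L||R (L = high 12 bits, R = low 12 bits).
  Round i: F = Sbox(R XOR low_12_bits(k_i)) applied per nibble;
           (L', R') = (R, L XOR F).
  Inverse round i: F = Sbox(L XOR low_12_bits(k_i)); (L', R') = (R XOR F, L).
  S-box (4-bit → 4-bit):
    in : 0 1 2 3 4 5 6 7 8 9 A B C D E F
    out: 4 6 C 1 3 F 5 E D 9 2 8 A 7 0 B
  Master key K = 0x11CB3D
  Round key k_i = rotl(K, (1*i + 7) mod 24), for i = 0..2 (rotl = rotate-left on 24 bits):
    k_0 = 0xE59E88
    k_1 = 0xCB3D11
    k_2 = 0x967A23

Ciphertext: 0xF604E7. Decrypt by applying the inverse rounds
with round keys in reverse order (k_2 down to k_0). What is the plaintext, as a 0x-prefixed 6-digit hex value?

0x8E3ACE

s_0 = ciphertext = 0xF604E7
s_1 = InvRound(s_0, k_2) = 0xBD6F60
s_2 = InvRound(s_1, k_1) = 0xACEBD6
s_3 = InvRound(s_2, k_0) = 0x8E3ACE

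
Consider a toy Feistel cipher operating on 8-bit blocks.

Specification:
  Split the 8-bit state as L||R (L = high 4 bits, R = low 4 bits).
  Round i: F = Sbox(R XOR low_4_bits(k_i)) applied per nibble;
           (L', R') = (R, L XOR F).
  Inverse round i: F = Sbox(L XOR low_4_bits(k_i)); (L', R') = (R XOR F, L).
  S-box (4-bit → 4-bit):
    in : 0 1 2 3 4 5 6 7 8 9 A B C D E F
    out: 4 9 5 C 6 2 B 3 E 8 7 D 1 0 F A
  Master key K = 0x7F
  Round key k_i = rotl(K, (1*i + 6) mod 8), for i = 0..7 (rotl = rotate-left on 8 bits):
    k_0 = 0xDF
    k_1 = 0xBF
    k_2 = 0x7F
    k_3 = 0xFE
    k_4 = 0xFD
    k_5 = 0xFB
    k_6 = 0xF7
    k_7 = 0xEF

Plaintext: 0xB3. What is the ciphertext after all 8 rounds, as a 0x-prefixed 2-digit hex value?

s_0 = plaintext = 0xB3
s_1 = Round(s_0, k_0) = 0x3A
s_2 = Round(s_1, k_1) = 0xA1
s_3 = Round(s_2, k_2) = 0x15
s_4 = Round(s_3, k_3) = 0x5C
s_5 = Round(s_4, k_4) = 0xCC
s_6 = Round(s_5, k_5) = 0xCF
s_7 = Round(s_6, k_6) = 0xF2
s_8 = Round(s_7, k_7) = 0x2F

0x2F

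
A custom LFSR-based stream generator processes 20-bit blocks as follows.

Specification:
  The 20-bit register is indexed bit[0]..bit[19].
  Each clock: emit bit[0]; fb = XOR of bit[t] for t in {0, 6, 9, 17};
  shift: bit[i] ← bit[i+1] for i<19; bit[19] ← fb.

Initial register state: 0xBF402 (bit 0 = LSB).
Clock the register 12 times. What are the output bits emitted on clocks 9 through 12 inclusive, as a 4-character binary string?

0010

reg_0 = 0xBF402
clock 1: out=0, reg = 0xDFA01
clock 2: out=1, reg = 0x6FD00
clock 3: out=0, reg = 0xB7E80
clock 4: out=0, reg = 0x5BF40
clock 5: out=0, reg = 0x2DFA0
clock 6: out=0, reg = 0x16FD0
clock 7: out=0, reg = 0x0B7E8
clock 8: out=0, reg = 0x05BF4
clock 9: out=0, reg = 0x02DFA
clock 10: out=0, reg = 0x816FD
clock 11: out=1, reg = 0xC0B7E
clock 12: out=0, reg = 0x605BF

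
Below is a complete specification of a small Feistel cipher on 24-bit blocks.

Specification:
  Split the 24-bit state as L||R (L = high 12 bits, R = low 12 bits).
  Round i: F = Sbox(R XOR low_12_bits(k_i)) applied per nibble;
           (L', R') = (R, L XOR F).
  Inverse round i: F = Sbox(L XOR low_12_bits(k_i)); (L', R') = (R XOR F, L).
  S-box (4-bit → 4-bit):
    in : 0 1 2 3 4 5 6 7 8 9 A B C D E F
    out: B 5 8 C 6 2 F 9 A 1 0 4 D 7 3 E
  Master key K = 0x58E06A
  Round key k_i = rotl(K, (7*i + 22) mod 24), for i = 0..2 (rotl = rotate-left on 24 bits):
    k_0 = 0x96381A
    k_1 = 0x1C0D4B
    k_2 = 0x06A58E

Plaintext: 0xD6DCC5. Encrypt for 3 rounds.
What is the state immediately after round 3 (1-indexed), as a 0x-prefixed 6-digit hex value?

s_0 = plaintext = 0xD6DCC5
s_1 = Round(s_0, k_0) = 0xCC5B13
s_2 = Round(s_1, k_1) = 0xB133EF
s_3 = Round(s_2, k_2) = 0x3EF4E6

0x3EF4E6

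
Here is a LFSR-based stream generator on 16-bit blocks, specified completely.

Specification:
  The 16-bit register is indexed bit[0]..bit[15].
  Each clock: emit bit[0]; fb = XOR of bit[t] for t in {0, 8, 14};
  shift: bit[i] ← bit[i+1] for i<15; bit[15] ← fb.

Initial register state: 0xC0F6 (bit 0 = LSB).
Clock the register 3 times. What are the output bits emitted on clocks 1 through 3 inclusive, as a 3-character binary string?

reg_0 = 0xC0F6
clock 1: out=0, reg = 0xE07B
clock 2: out=1, reg = 0x703D
clock 3: out=1, reg = 0x381E

011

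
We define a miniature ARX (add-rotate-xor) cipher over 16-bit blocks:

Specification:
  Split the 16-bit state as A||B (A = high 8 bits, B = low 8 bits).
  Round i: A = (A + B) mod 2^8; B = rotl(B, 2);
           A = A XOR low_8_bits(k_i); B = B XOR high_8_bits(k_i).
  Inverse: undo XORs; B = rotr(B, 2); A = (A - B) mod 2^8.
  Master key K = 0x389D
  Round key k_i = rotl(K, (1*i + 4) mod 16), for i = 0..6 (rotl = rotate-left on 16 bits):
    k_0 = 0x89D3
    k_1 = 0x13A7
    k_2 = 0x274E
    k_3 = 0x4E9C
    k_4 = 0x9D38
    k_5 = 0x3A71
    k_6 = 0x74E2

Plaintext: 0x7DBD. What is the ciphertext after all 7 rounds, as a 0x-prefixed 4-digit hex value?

s_0 = plaintext = 0x7DBD
s_1 = Round(s_0, k_0) = 0xE97F
s_2 = Round(s_1, k_1) = 0xCFEE
s_3 = Round(s_2, k_2) = 0xF39C
s_4 = Round(s_3, k_3) = 0x133C
s_5 = Round(s_4, k_4) = 0x776D
s_6 = Round(s_5, k_5) = 0x958F
s_7 = Round(s_6, k_6) = 0xC64A

0xC64A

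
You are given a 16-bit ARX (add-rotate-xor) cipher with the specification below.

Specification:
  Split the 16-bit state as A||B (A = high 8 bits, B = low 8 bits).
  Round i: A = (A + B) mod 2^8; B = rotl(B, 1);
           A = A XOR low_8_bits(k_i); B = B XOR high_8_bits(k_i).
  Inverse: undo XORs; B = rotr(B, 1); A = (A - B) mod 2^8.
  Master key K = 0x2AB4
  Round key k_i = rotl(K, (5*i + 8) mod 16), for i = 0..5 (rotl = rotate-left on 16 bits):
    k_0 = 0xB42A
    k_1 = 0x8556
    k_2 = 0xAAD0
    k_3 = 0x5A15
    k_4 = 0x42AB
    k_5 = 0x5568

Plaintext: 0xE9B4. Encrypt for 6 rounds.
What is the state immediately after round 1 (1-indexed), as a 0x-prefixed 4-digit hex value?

s_0 = plaintext = 0xE9B4
s_1 = Round(s_0, k_0) = 0xB7DD
s_2 = Round(s_1, k_1) = 0xC23E
s_3 = Round(s_2, k_2) = 0xD0D6
s_4 = Round(s_3, k_3) = 0xB3F7
s_5 = Round(s_4, k_4) = 0x01AD
s_6 = Round(s_5, k_5) = 0xC60E

0xB7DD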